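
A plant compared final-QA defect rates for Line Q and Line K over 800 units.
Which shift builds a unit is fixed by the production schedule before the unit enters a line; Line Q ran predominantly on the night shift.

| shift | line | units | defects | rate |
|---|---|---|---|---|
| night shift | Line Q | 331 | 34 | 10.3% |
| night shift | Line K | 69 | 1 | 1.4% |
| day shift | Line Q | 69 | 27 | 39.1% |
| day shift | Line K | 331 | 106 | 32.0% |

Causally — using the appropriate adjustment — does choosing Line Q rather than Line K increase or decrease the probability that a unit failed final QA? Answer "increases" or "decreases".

The imbalance in shift arose from how units were allocated, not from anything the line did; and shift independently affects the outcome. The pooled gap is confounded — condition on shift.
Within each level — night shift: 10.3% vs 1.4%; day shift: 39.1% vs 32.0% — Line K is lower every time.

increases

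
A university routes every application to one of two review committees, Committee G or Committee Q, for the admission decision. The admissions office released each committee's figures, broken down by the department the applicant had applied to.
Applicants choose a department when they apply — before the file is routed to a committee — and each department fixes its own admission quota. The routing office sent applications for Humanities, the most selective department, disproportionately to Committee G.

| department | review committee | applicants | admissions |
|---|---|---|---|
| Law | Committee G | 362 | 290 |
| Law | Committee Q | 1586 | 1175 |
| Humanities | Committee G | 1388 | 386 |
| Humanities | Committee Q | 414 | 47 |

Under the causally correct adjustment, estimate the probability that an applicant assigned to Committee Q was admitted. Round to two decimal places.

0.44

Within every department level Committee G has the higher rate, yet pooled Committee Q does — Simpson's reversal.
Nothing the review committee does changes department; the imbalance is an allocation artefact. With department also predicting the outcome, the pooled figure is confounded, and the within-stratum comparison is the causal one.
Standardising Committee Q to the population department mix: 0.519·1175/1586 + 0.481·47/414 = 0.439.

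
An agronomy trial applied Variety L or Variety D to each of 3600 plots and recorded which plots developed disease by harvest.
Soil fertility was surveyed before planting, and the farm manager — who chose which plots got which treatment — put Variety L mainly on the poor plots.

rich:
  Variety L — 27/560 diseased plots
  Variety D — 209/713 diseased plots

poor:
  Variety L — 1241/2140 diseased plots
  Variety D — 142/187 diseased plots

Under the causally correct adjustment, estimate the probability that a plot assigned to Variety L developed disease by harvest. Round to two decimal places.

0.39

Soil fertility is set before the variety has any effect — it is not caused by the variety — and it independently drives the outcome. That makes it a confounder, so the causal comparison is within soil fertility levels.
Standardising Variety L to the population soil fertility mix: 0.354·27/560 + 0.646·1241/2140 = 0.392.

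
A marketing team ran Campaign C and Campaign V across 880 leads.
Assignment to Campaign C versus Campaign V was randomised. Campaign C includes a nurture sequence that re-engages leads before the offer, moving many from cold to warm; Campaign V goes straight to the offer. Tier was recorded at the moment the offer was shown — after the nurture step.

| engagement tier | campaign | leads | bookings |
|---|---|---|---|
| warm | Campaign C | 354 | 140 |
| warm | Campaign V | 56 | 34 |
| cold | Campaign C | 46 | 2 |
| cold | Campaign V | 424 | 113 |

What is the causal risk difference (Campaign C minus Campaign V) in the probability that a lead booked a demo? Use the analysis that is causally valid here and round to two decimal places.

+0.05

The stratified and pooled comparisons disagree (Campaign V wins within each engagement tier; Campaign C wins overall), so the answer turns on the causal role of engagement tier.
Stratifying would compare campaigns among leads the campaigns themselves sorted into engagement tier groups — a form of selection on an intermediate. The unconditioned pooled rates give the total causal effect.
The causal difference is the pooled difference: 0.355 − 0.306 = +0.049.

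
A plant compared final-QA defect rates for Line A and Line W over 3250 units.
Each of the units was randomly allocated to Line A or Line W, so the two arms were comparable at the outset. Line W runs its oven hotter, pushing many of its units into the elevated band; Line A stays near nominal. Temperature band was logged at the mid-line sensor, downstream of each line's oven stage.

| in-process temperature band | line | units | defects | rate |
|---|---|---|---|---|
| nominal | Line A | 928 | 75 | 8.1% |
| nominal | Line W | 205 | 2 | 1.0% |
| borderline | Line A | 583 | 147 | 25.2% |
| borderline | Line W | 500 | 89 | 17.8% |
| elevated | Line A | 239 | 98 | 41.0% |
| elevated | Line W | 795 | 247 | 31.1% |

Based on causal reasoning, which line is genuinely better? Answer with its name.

Line A

The in-process temperature band-specific comparison favours Line W throughout, but the pooled figures favour Line A. The question is whether to condition on in-process temperature band.
In-process temperature band lies on the pathway line → in-process temperature band → outcome, so adjusting for it blocks the indirect effect. For the total causal effect of line, use the unadjusted pooled rates.
Pooled: Line A 18.3% vs Line W 22.5%; Line A is lower overall.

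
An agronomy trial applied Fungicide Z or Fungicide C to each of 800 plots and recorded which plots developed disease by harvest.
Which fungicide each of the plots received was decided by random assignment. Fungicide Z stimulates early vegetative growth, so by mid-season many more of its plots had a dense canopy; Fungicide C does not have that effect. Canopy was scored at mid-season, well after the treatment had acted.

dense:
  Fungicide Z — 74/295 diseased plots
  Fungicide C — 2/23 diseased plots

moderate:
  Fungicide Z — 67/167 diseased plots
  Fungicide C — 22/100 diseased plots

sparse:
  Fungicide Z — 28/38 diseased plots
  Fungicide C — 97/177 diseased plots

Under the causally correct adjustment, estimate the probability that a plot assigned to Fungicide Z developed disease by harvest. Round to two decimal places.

Mid-season canopy is recorded after the fungicide and is itself shifted by it — it sits on the causal path from fungicide to outcome. Conditioning on a mediator would strip out part of the effect we want; the pooled comparison gives the total causal effect.
So P(outcome | do(Fungicide Z)) is just the pooled rate for Fungicide Z: 169/500 = 0.338.

0.34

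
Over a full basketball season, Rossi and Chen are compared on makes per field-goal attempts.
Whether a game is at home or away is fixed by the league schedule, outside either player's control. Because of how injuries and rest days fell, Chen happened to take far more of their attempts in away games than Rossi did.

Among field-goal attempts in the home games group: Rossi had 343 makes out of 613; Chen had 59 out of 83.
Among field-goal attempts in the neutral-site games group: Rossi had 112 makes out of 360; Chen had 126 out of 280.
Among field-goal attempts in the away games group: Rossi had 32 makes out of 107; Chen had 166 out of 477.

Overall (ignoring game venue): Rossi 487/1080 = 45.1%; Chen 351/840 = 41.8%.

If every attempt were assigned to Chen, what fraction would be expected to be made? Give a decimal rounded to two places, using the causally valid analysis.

Chen is higher inside every game venue stratum but Rossi is higher in aggregate. Whether to stratify depends on how game venue relates to the player.
The imbalance in game venue arose from how field-goal attempts were allocated, not from anything the player did; and game venue independently affects the outcome. The pooled gap is confounded — condition on game venue.
Standardising Chen to the population game venue mix: 0.362·59/83 + 0.333·126/280 + 0.304·166/477 = 0.514.

0.51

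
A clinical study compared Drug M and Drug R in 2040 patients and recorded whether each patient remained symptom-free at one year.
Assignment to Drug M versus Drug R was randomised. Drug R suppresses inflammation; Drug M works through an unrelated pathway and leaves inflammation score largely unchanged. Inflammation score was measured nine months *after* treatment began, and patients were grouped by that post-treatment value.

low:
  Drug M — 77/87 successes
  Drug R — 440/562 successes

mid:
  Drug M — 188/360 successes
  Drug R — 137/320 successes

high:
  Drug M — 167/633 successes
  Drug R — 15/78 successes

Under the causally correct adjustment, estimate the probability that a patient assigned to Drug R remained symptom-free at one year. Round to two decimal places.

The inflammation score-specific comparison favours Drug M throughout, but the pooled figures favour Drug R. The question is whether to condition on inflammation score.
Stratifying would compare drugs among patients the drugs themselves sorted into inflammation score groups — a form of selection on an intermediate. The unconditioned pooled rates give the total causal effect.
So P(outcome | do(Drug R)) is just the pooled rate for Drug R: 592/960 = 0.617.

0.62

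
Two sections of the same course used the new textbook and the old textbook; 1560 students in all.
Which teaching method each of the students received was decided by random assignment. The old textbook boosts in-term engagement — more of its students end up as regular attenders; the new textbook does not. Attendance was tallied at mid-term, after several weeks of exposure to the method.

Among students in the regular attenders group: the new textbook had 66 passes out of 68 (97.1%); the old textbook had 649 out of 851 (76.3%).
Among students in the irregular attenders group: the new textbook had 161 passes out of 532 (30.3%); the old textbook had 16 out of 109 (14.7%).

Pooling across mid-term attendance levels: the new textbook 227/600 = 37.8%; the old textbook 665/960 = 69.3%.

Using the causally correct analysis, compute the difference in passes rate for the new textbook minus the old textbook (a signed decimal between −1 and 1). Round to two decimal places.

Mid-term attendance lies on the pathway teaching method → mid-term attendance → outcome, so adjusting for it blocks the indirect effect. For the total causal effect of teaching method, use the unadjusted pooled rates.
The causal difference is the pooled difference: 0.378 − 0.693 = -0.314.

-0.31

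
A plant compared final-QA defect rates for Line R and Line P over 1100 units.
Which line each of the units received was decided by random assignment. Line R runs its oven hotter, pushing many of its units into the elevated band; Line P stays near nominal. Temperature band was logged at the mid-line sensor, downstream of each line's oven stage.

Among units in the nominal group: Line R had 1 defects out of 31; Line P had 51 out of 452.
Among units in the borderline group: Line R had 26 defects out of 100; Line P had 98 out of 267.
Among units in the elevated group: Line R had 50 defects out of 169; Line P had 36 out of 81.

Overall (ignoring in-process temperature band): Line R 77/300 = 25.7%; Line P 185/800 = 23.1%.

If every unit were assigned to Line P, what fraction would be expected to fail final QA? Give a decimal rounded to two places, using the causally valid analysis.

0.23

The distribution of in-process temperature band is itself part of what the line does — it is an intermediate outcome. Holding it fixed would remove that part of the effect; the total effect is the pooled difference.
So P(outcome | do(Line P)) is just the pooled rate for Line P: 185/800 = 0.231.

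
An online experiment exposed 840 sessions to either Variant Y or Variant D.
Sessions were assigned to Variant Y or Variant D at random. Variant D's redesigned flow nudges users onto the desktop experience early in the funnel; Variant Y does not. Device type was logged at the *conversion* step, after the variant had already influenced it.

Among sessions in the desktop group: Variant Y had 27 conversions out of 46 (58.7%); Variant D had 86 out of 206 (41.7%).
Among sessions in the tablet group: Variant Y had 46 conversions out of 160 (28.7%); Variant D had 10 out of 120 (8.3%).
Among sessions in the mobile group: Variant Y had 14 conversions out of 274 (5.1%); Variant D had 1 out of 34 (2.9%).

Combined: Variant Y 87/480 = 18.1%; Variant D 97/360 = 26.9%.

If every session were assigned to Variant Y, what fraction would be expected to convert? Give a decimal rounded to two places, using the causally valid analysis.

The device type-specific comparison favours Variant Y throughout, but the pooled figures favour Variant D. The question is whether to condition on device type.
Stratifying would compare variants among sessions the variants themselves sorted into device type groups — a form of selection on an intermediate. The unconditioned pooled rates give the total causal effect.
So P(outcome | do(Variant Y)) is just the pooled rate for Variant Y: 87/480 = 0.181.

0.18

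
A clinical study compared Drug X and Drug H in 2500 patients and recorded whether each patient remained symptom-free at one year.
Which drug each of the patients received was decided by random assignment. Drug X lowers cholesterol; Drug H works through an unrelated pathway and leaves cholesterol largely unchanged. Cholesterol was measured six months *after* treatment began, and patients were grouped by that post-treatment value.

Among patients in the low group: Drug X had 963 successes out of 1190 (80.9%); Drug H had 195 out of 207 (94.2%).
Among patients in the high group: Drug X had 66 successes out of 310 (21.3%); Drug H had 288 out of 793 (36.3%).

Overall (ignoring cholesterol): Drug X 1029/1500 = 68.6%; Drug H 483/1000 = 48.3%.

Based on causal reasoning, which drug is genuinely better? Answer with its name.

Drug X

Drug H is higher inside every cholesterol stratum but Drug X is higher in aggregate. Whether to stratify depends on how cholesterol relates to the drug.
Because the drug influences cholesterol, cholesterol is a post-treatment mediator, not a confounder. Stratifying on it would bias the estimate; the causal effect is the crude pooled difference.
Pooled: Drug X 68.6% vs Drug H 48.3%; Drug X is higher overall.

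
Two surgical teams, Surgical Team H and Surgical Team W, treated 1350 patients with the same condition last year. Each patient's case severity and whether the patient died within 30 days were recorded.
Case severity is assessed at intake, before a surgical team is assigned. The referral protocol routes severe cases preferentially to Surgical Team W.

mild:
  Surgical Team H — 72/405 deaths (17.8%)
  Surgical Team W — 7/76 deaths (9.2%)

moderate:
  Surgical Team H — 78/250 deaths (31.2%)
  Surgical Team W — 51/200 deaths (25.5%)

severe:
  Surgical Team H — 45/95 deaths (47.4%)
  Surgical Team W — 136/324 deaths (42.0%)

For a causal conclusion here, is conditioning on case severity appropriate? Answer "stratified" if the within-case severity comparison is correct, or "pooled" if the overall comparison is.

stratified

The case severity-specific comparison favours Surgical Team W throughout, but the pooled figures favour Surgical Team H. The question is whether to condition on case severity.
The imbalance in case severity arose from how patients were allocated, not from anything the surgical team did; and case severity independently affects the outcome. The pooled gap is confounded — condition on case severity.
Within each level — mild: 17.8% vs 9.2%; moderate: 31.2% vs 25.5%; severe: 47.4% vs 42.0% — Surgical Team W is lower every time.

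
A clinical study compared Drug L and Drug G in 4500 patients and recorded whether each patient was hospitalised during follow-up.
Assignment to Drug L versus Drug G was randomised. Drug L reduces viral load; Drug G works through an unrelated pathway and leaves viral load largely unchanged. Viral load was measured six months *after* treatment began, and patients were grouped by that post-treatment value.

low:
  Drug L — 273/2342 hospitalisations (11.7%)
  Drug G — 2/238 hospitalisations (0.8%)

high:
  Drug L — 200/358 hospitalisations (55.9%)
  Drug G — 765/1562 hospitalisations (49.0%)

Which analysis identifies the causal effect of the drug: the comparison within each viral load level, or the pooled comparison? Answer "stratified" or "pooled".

The stratified and pooled comparisons disagree (Drug G wins within each viral load; Drug L wins overall), so the answer turns on the causal role of viral load.
Viral load here is a post-treatment variable shaped by the drug; conditioning on it would introduce bias rather than remove it. The overall comparison is the causal one.
Pooled: Drug L 17.5% vs Drug G 42.6%; Drug L is lower overall.

pooled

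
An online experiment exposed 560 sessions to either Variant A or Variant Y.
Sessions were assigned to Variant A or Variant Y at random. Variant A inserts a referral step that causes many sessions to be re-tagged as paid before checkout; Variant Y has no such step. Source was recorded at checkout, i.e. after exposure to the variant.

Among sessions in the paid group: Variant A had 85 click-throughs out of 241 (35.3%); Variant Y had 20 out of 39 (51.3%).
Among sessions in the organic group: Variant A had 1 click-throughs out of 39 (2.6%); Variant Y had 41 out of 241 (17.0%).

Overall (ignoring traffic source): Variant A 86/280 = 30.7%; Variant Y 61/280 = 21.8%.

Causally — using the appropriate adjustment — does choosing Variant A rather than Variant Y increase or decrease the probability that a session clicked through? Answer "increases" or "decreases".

increases

The traffic source-specific comparison favours Variant Y throughout, but the pooled figures favour Variant A. The question is whether to condition on traffic source.
Traffic source lies on the pathway variant → traffic source → outcome, so adjusting for it blocks the indirect effect. For the total causal effect of variant, use the unadjusted pooled rates.
Pooled: Variant A 30.7% vs Variant Y 21.8%; Variant A is higher overall.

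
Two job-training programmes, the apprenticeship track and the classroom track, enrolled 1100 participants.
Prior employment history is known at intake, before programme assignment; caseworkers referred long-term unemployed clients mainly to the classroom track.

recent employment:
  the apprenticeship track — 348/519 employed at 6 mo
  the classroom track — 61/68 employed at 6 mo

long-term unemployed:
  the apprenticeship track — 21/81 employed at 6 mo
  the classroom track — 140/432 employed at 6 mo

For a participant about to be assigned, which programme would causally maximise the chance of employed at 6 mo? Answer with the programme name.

Since prior employment history is a pre-existing factor (not a product of the programme) and it affects the outcome on its own, it is a confounder. The stratified rates, not the pooled rate, identify the causal effect.
Within each level — recent employment: 67.1% vs 89.7%; long-term unemployed: 25.9% vs 32.4% — the classroom track is higher every time.

the classroom track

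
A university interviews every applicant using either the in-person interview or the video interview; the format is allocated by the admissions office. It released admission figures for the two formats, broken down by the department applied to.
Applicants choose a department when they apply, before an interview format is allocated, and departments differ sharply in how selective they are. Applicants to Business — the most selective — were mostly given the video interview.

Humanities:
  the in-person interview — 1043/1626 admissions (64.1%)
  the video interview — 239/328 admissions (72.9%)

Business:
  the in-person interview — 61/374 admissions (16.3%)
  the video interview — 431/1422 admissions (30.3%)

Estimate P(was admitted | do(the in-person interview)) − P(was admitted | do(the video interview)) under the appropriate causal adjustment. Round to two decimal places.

The imbalance in department arose from how applicants were allocated, not from anything the interview format did; and department independently affects the outcome. The pooled gap is confounded — condition on department.
Adjusting over the population distribution of department: 0.521·(0.641−0.729) + 0.479·(0.163−0.303) = -0.112.

-0.11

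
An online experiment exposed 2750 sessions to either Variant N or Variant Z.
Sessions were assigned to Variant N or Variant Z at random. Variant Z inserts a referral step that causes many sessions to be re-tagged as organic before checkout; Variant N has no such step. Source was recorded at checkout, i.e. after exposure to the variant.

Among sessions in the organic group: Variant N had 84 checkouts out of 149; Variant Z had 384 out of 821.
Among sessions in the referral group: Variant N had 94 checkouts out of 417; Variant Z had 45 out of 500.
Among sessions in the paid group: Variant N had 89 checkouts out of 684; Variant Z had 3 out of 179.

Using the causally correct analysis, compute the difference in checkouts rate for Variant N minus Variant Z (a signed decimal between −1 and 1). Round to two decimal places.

-0.07

Stratifying would compare variants among sessions the variants themselves sorted into traffic source groups — a form of selection on an intermediate. The unconditioned pooled rates give the total causal effect.
The causal difference is the pooled difference: 0.214 − 0.288 = -0.074.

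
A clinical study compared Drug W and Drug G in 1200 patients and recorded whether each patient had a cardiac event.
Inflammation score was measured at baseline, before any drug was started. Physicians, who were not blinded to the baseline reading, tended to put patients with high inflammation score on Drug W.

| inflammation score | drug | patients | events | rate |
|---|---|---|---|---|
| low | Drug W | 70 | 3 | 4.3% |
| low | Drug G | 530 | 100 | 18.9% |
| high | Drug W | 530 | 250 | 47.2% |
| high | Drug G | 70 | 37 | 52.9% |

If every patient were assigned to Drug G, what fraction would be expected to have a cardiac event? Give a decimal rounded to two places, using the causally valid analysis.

Here inflammation score is a common cause — it drives both which drug a case falls under and the outcome. The crude comparison mixes populations; the stratum-specific rates are the causally relevant ones.
Standardising Drug G to the population inflammation score mix: 0.500·100/530 + 0.500·37/70 = 0.359.

0.36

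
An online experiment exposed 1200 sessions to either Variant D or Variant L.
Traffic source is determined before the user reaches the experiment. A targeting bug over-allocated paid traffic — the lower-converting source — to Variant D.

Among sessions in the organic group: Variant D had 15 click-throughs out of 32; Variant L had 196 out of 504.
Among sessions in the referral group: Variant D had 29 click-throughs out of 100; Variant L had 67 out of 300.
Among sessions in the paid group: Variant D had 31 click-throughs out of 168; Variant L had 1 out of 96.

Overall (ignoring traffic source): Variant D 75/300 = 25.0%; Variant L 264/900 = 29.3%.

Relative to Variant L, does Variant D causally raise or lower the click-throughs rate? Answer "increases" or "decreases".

increases

Since traffic source is a pre-existing factor (not a product of the variant) and it affects the outcome on its own, it is a confounder. The stratified rates, not the pooled rate, identify the causal effect.
Within each level — organic: 46.9% vs 38.9%; referral: 29.0% vs 22.3%; paid: 18.5% vs 1.0% — Variant D is higher every time.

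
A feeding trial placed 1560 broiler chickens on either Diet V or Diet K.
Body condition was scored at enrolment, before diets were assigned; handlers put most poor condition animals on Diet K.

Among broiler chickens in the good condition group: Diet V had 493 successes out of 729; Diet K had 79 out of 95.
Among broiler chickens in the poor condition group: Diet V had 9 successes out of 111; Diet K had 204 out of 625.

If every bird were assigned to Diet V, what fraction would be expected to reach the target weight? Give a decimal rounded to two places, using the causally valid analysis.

The starting body condition-specific comparison favours Diet K throughout, but the pooled figures favour Diet V. The question is whether to condition on starting body condition.
Starting body condition satisfies the back-door criterion: it is not a descendant of the diet, and it blocks the spurious path from diet to outcome. Adjusting for it (i.e., using the within-starting body condition rates) gives the causal effect.
Standardising Diet V to the population starting body condition mix: 0.528·493/729 + 0.472·9/111 = 0.395.

0.40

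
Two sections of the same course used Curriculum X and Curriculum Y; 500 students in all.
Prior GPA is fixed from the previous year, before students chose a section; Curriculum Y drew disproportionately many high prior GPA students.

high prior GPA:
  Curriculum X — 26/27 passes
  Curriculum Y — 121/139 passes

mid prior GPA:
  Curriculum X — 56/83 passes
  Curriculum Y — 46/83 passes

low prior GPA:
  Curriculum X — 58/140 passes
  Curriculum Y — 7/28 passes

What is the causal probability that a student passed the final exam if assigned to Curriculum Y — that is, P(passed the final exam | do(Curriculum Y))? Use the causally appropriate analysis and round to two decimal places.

Prior GPA band differs across teaching methods for reasons unrelated to any effect of the teaching method itself, and it separately predicts the outcome — a classic confounder. We must compare within prior GPA band levels.
Standardising Curriculum Y to the population prior GPA band mix: 0.332·121/139 + 0.332·46/83 + 0.336·7/28 = 0.557.

0.56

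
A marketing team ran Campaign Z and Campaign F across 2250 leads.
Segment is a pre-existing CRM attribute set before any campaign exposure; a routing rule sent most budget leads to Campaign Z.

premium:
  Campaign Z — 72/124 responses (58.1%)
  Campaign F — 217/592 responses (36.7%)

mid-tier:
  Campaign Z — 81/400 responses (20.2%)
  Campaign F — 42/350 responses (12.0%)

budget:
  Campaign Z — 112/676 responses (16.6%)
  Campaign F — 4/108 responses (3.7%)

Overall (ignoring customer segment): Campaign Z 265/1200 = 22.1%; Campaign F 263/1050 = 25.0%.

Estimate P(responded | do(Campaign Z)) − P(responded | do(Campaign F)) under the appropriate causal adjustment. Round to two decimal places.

+0.14

Within every customer segment level Campaign Z has the higher rate, yet pooled Campaign F does — Simpson's reversal.
Nothing the campaign does changes customer segment; the imbalance is an allocation artefact. With customer segment also predicting the outcome, the pooled figure is confounded, and the within-stratum comparison is the causal one.
Adjusting over the population distribution of customer segment: 0.318·(0.581−0.367) + 0.333·(0.203−0.120) + 0.348·(0.166−0.037) = +0.140.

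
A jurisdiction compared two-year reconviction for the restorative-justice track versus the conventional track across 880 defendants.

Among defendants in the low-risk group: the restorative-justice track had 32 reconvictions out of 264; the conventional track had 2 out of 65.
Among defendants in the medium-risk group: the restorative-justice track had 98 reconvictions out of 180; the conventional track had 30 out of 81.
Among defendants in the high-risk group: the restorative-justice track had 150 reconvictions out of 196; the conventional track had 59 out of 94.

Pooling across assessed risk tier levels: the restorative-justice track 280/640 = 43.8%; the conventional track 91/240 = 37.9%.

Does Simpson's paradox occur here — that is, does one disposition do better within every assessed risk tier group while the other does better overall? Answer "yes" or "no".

no

Within each assessed risk tier level (low-risk 12.1% vs 3.1%; medium-risk 54.4% vs 37.0%; high-risk 76.5% vs 62.8%), the conventional track has the lower rate every time. Pooled: 43.8% vs 37.9% — the conventional track has the lower rate overall. They agree.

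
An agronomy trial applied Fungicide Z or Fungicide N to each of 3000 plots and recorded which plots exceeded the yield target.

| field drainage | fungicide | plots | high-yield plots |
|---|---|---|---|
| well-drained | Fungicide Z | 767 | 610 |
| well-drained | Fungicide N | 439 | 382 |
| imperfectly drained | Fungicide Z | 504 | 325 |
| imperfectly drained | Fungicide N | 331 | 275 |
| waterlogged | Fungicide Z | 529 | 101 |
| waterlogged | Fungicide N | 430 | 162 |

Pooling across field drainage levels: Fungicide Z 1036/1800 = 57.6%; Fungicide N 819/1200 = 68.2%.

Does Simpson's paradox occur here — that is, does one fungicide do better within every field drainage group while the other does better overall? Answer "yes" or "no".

no

Within each field drainage level (well-drained 79.5% vs 87.0%; imperfectly drained 64.5% vs 83.1%; waterlogged 19.1% vs 37.7%), Fungicide N has the higher rate every time. Pooled: 57.6% vs 68.2% — Fungicide N has the higher rate overall. They agree.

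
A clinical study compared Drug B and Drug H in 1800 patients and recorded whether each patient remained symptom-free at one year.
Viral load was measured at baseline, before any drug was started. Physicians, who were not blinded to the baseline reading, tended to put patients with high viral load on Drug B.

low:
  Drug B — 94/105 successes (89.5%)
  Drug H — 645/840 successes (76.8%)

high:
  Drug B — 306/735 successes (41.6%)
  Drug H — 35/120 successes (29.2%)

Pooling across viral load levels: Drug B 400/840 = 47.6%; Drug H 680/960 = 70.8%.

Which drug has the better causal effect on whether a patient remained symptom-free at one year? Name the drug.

Drug B is higher inside every viral load stratum but Drug H is higher in aggregate. Whether to stratify depends on how viral load relates to the drug.
Viral load satisfies the back-door criterion: it is not a descendant of the drug, and it blocks the spurious path from drug to outcome. Adjusting for it (i.e., using the within-viral load rates) gives the causal effect.
Within each level — low: 89.5% vs 76.8%; high: 41.6% vs 29.2% — Drug B is higher every time.

Drug B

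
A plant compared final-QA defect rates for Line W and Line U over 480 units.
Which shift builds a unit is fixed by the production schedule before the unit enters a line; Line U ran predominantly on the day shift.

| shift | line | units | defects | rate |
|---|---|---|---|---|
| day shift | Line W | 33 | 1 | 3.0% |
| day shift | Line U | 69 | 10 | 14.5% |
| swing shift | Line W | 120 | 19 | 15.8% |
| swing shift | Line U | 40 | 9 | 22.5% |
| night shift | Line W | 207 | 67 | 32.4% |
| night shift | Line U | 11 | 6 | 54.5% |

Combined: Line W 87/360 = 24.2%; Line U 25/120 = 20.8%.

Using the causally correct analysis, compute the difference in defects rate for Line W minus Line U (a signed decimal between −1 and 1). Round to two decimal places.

-0.15

The shift-specific comparison favours Line W throughout, but the pooled figures favour Line U. The question is whether to condition on shift.
Nothing the line does changes shift; the imbalance is an allocation artefact. With shift also predicting the outcome, the pooled figure is confounded, and the within-stratum comparison is the causal one.
Adjusting over the population distribution of shift: 0.212·(0.030−0.145) + 0.333·(0.158−0.225) + 0.454·(0.324−0.545) = -0.147.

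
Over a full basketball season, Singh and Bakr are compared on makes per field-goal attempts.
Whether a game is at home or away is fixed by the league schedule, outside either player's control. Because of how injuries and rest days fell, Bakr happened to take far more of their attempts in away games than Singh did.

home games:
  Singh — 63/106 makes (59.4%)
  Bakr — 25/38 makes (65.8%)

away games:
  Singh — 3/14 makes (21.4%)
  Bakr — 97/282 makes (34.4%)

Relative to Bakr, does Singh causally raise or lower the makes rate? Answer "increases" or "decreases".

decreases

Game venue differs across players for reasons unrelated to any effect of the player itself, and it separately predicts the outcome — a classic confounder. We must compare within game venue levels.
Within each level — home games: 59.4% vs 65.8%; away games: 21.4% vs 34.4% — Bakr is higher every time.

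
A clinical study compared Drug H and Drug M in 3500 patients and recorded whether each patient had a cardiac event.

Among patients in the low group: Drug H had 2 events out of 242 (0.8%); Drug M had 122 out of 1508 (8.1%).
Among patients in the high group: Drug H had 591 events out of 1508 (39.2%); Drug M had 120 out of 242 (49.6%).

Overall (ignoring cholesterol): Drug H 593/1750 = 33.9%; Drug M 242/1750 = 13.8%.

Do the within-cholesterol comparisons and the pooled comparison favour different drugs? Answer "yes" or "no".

yes

Within each cholesterol level (low 0.8% vs 8.1%; high 39.2% vs 49.6%), Drug H has the lower rate every time. Pooled: 33.9% vs 13.8% — Drug M has the lower rate overall. The two comparisons disagree.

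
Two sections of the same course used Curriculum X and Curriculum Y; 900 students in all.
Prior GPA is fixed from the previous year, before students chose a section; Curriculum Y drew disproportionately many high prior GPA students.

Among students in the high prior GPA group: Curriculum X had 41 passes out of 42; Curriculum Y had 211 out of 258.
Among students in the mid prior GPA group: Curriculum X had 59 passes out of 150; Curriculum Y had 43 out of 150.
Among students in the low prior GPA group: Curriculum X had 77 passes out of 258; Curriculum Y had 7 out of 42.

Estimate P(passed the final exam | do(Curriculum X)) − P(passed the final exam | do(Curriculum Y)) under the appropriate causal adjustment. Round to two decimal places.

+0.13

The stratified and pooled comparisons disagree (Curriculum X wins within each prior GPA band; Curriculum Y wins overall), so the answer turns on the causal role of prior GPA band.
Here prior GPA band is a common cause — it drives both which teaching method a case falls under and the outcome. The crude comparison mixes populations; the stratum-specific rates are the causally relevant ones.
Adjusting over the population distribution of prior GPA band: 0.333·(0.976−0.818) + 0.333·(0.393−0.287) + 0.333·(0.298−0.167) = +0.132.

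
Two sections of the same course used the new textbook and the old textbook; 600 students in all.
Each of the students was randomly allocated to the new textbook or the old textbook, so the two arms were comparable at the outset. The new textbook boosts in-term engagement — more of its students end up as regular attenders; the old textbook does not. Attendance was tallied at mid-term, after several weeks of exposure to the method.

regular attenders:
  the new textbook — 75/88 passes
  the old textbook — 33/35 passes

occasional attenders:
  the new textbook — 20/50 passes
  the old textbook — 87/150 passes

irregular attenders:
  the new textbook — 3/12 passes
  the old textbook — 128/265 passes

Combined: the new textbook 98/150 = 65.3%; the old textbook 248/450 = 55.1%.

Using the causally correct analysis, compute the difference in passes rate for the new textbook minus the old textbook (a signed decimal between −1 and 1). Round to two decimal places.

+0.10

the old textbook is higher inside every mid-term attendance stratum but the new textbook is higher in aggregate. Whether to stratify depends on how mid-term attendance relates to the teaching method.
Mid-term attendance is downstream of the teaching method. One should not condition on a consequence of treatment, so the overall rates are the right comparison.
The causal difference is the pooled difference: 0.653 − 0.551 = +0.102.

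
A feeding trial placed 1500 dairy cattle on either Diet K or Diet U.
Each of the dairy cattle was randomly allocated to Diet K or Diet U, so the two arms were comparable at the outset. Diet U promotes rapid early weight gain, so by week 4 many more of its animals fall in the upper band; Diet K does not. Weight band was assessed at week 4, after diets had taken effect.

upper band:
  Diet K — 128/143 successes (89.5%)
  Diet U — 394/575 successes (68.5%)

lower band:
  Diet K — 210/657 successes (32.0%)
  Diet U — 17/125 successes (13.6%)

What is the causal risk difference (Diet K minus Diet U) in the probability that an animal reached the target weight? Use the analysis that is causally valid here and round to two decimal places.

Week-4 weight band lies on the pathway diet → week-4 weight band → outcome, so adjusting for it blocks the indirect effect. For the total causal effect of diet, use the unadjusted pooled rates.
The causal difference is the pooled difference: 0.422 − 0.587 = -0.165.

-0.16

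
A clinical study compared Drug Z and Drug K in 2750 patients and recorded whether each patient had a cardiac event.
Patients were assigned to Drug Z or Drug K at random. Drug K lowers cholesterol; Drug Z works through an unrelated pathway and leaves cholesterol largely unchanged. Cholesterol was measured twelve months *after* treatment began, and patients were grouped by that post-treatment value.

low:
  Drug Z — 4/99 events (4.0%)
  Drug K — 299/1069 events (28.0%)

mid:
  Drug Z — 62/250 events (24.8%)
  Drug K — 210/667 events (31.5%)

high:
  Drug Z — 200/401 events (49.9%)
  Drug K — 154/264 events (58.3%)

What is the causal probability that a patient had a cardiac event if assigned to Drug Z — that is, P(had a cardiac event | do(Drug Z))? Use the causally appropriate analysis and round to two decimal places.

0.35

The cholesterol-specific comparison favours Drug Z throughout, but the pooled figures favour Drug K. The question is whether to condition on cholesterol.
Cholesterol is downstream of the drug. One should not condition on a consequence of treatment, so the overall rates are the right comparison.
So P(outcome | do(Drug Z)) is just the pooled rate for Drug Z: 266/750 = 0.355.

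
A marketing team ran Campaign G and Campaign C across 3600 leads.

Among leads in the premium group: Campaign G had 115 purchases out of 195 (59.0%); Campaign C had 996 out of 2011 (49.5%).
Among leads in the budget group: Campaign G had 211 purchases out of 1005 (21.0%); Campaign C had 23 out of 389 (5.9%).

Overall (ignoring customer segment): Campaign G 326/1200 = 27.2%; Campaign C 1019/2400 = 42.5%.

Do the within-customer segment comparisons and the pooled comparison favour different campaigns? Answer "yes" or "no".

Within each customer segment level (premium 59.0% vs 49.5%; budget 21.0% vs 5.9%), Campaign G has the higher rate every time. Pooled: 27.2% vs 42.5% — Campaign C has the higher rate overall. The two comparisons disagree.

yes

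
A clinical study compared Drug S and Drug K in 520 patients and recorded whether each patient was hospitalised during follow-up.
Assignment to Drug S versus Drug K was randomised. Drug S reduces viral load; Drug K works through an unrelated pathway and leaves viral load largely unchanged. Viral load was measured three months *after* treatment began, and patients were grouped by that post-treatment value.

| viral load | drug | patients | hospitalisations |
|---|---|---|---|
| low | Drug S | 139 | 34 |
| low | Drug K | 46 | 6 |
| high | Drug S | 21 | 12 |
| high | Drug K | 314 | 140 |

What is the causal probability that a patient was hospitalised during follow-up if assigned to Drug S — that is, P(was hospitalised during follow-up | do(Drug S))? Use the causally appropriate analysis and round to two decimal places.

0.29

The distribution of viral load is itself part of what the drug does — it is an intermediate outcome. Holding it fixed would remove that part of the effect; the total effect is the pooled difference.
So P(outcome | do(Drug S)) is just the pooled rate for Drug S: 46/160 = 0.287.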